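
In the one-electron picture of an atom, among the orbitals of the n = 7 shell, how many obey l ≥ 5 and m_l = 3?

2

Go through l = 0, …, 6 (the values permitted for n = 7).
The (l, m_l) pairs meeting l ≥ 5 and m_l = 3 give: l=5 → 1; l=6 → 1.
Total orbitals: 1 + 1 = 2.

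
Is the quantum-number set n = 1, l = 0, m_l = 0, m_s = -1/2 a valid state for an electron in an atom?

n = 1 is a positive integer. l = 0 satisfies 0 ≤ l ≤ n−1 = 0. m_l = 0 lies in the range −l … +l (here 0). m_s = -1/2 is one of ±1/2.
All four constraints are satisfied.

Allowed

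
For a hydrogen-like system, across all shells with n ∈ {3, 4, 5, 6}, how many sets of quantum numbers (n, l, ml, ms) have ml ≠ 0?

136

Per-shell orbital counts meeting the constraint:
n=3 → 6; n=4 → 12; n=5 → 20; n=6 → 30.
Orbitals: 6 + 12 + 20 + 30 = 68. Including both spin states (ms = ±1/2) gives 2 × 68 = 136 states.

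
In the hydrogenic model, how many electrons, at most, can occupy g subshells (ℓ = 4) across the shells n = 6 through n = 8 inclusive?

54

A g subshell (ℓ = 4) exists for every n ≥ 5, so shells n = 6, 7, 8 each contribute one — 3 subshells.
Since each g subshell holds 2(2·4+1) = 18 electrons, the total is 3 × 18 = 54.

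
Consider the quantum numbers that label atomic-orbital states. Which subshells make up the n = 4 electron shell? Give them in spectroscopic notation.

For n = 4, l runs from 0 to 3. In spectroscopic notation l = 0,1,2,… ↔ s,p,d,f,g,h,i, so the subshells are 4s, 4p, 4d, 4f.

4s, 4p, 4d, 4f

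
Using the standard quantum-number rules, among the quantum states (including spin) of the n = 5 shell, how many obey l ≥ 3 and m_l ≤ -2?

The n = 5 shell has l = 0 through 4; check each.
The (l, m_l) pairs meeting l ≥ 3 and m_l ≤ -2 give: l=3 → 2; l=4 → 3.
Orbitals: 2 + 3 = 5. Each orbital carries two spin states, so 5 × 2 = 10 states.

10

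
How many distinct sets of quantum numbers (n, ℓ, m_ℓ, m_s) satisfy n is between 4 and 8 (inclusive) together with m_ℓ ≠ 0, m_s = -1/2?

Go shell by shell, enumerating (ℓ, m_ℓ) with m_ℓ ≠ 0:
n=4 → 12; n=5 → 20; n=6 → 30; n=7 → 42; n=8 → 56.
Orbitals: 12 + 20 + 30 + 42 + 56 = 160. With m_s fixed to -1/2 there is one state per orbital, so 160 states.

160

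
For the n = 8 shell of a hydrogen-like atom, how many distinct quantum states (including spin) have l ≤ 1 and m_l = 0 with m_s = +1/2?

2

The n = 8 shell has l = 0 through 7; check each.
Contributions: l=0 → 1; l=1 → 1.
Orbitals: 1 + 1 = 2. With m_s fixed to a single value there is one state per orbital, giving 2 states.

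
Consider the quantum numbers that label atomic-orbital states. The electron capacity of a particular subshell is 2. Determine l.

l = 0 (s)

2(2l+1) = 2 ⇒ 2l+1 = 1 ⇒ l = 0.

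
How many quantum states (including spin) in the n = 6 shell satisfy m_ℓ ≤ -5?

2

Orbitals with m_ℓ ≤ -5, by ℓ: ℓ=5 → 1.
Orbitals: 1. Each orbital carries two spin states, so 1 × 2 = 2 states.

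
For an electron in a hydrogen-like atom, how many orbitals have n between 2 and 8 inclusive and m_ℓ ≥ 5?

10

Go shell by shell, enumerating (ℓ, m_ℓ) with m_ℓ ≥ 5:
n=6 → 1; n=7 → 3; n=8 → 6.
Total orbitals: 1 + 3 + 6 = 10.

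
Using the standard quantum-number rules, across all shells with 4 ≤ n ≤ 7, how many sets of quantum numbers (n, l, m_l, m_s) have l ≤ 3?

128

Per-shell orbital counts meeting the constraint:
n=4 → 16; n=5 → 16; n=6 → 16; n=7 → 16.
Orbitals: 16 + 16 + 16 + 16 = 64. Including both spin states (m_s = ±1/2) gives 2 × 64 = 128 states.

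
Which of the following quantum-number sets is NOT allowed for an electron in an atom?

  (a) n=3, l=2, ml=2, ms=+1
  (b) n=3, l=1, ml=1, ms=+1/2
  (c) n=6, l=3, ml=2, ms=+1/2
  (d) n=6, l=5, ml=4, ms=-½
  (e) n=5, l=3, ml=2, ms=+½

(a) has ms = +1, but an electron's spin must be ±1/2.
The remaining sets (b), (c), (d), (e) satisfy all four rules.

(a)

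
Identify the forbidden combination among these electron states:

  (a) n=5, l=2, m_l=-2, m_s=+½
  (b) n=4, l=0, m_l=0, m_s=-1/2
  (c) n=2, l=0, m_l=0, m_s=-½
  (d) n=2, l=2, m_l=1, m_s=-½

(d) has l = 2 ≥ n = 2, violating 0 ≤ l ≤ n−1.
The remaining sets (a), (b), (c) satisfy all four rules.

(d)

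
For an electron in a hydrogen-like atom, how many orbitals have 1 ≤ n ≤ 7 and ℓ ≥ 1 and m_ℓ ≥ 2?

35

Work shell by shell — for each n, count the (ℓ, m_ℓ) pairs that satisfy ℓ ≥ 1 and m_ℓ ≥ 2:
n=3 → 1; n=4 → 3; n=5 → 6; n=6 → 10; n=7 → 15.
Total orbitals: 1 + 3 + 6 + 10 + 15 = 35.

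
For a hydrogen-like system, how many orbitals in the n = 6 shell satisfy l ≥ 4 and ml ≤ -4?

For n = 6, l ranges over 0 … 5.
Contributions: l=4 → 1; l=5 → 2.
Total orbitals: 1 + 2 = 3.

3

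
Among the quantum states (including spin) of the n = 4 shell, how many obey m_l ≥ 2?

6

Contributions: l=2 → 1; l=3 → 2.
Orbitals: 1 + 2 = 3. Each orbital carries two spin states, so 3 × 2 = 6 states.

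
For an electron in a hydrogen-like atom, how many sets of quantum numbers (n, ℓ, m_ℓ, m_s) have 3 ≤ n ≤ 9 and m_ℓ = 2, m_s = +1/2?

Go shell by shell, enumerating (ℓ, m_ℓ) with m_ℓ = 2:
n=3 → 1; n=4 → 2; n=5 → 3; n=6 → 4; n=7 → 5; n=8 → 6; n=9 → 7.
Orbitals: 1 + 2 + 3 + 4 + 5 + 6 + 7 = 28. With m_s fixed to +1/2 there is one state per orbital, so 28 states.

28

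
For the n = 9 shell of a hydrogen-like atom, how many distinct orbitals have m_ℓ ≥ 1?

For n = 9, ℓ ranges over 0 … 8.
Contributions: ℓ=1 → 1; ℓ=2 → 2; ℓ=3 → 3; ℓ=4 → 4; ℓ=5 → 5; ℓ=6 → 6; ℓ=7 → 7; ℓ=8 → 8.
Total orbitals: 1 + 2 + 3 + 4 + 5 + 6 + 7 + 8 = 36.

36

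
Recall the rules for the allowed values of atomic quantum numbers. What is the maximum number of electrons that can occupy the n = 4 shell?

A shell holds 2n² electrons: 2 × 4² = 2 × 16 = 32.

32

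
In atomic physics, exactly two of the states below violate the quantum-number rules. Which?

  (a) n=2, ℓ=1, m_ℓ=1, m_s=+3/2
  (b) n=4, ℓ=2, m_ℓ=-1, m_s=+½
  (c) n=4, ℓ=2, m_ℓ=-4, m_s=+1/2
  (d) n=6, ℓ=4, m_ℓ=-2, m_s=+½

(a) has m_s = +3/2, but an electron's spin must be ±1/2.
(c) has |m_ℓ| = 4 > ℓ = 2, violating −ℓ ≤ m_ℓ ≤ ℓ.
The remaining sets (b), (d) satisfy all four rules.

(a) and (c)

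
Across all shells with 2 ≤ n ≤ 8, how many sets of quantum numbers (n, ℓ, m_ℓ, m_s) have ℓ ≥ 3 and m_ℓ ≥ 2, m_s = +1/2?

Count contributing orbitals for each principal shell:
n=4 → 2; n=5 → 5; n=6 → 9; n=7 → 14; n=8 → 20.
Orbitals: 2 + 5 + 9 + 14 + 20 = 50. With m_s fixed to +1/2 there is one state per orbital, so 50 states.

50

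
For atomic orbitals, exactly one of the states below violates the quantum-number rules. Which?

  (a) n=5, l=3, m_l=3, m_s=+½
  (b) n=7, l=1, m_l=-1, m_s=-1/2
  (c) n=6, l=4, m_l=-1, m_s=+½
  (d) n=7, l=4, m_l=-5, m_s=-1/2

(d)

(d) has |m_l| = 5 > l = 4, violating −l ≤ m_l ≤ l.
The remaining sets (a), (b), (c) satisfy all four rules.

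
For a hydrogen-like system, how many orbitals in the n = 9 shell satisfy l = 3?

7

Go through l = 0, …, 8 (the values permitted for n = 9).
The (l, m_l) pairs meeting l = 3 give: l=3 → 7.
Total orbitals: 7.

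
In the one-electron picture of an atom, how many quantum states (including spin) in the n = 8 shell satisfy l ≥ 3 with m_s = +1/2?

55

The n = 8 shell has l = 0 through 7; check each.
Contributions: l=3 → 7; l=4 → 9; l=5 → 11; l=6 → 13; l=7 → 15.
Orbitals: 7 + 9 + 11 + 13 + 15 = 55. With m_s fixed to a single value there is one state per orbital, giving 55 states.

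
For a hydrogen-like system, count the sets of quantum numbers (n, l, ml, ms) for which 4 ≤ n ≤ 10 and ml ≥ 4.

Treat each shell separately and count matching orbitals:
n=5 → 1; n=6 → 3; n=7 → 6; n=8 → 10; n=9 → 15; n=10 → 21.
Orbitals: 1 + 3 + 6 + 10 + 15 + 21 = 56. Including both spin states (ms = ±1/2) gives 2 × 56 = 112 states.

112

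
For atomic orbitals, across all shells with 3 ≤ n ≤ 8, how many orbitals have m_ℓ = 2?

Go shell by shell, enumerating (ℓ, m_ℓ) with m_ℓ = 2:
n=3 → 1; n=4 → 2; n=5 → 3; n=6 → 4; n=7 → 5; n=8 → 6.
Total orbitals: 1 + 2 + 3 + 4 + 5 + 6 = 21.

21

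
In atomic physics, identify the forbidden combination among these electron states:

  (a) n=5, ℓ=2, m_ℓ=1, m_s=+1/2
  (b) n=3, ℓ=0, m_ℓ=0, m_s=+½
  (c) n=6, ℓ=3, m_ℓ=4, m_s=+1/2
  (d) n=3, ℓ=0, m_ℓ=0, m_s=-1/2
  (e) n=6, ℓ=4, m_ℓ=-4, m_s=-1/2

(c) has |m_ℓ| = 4 > ℓ = 3, violating −ℓ ≤ m_ℓ ≤ ℓ.
The remaining sets (a), (b), (d), (e) satisfy all four rules.

(c)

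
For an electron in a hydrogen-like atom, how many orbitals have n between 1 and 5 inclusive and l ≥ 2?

38

Per-shell orbital counts meeting the constraint:
n=3 → 5; n=4 → 12; n=5 → 21.
Total orbitals: 5 + 12 + 21 = 38.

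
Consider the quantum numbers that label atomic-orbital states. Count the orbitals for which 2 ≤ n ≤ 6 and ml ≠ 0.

70

Work shell by shell — for each n, count the (l, ml) pairs that satisfy ml ≠ 0:
n=2 → 2; n=3 → 6; n=4 → 12; n=5 → 20; n=6 → 30.
Total orbitals: 2 + 6 + 12 + 20 + 30 = 70.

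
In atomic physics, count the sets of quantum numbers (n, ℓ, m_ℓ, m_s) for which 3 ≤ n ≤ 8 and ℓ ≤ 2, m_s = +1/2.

For each n in the range, tally the orbitals obeying ℓ ≤ 2:
n=3 → 9; n=4 → 9; n=5 → 9; n=6 → 9; n=7 → 9; n=8 → 9.
Orbitals: 9 + 9 + 9 + 9 + 9 + 9 = 54. With m_s fixed to +1/2 there is one state per orbital, so 54 states.

54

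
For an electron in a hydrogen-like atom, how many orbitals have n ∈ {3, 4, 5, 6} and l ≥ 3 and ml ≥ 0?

Count contributing orbitals for each principal shell:
n=4 → 4; n=5 → 9; n=6 → 15.
Total orbitals: 4 + 9 + 15 = 28.

28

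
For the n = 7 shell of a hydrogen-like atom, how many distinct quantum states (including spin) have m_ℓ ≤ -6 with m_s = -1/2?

Go through ℓ = 0, …, 6 (the values permitted for n = 7).
The (ℓ, m_ℓ) pairs meeting m_ℓ ≤ -6 give: ℓ=6 → 1.
Orbitals: 1. With m_s fixed to a single value there is one state per orbital, giving 1 state.

1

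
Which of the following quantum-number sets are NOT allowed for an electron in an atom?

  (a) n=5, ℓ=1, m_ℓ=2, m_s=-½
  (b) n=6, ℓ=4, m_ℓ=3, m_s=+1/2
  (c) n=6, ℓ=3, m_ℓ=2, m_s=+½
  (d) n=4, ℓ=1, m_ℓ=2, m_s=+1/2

(a) and (d)

(a) has |m_ℓ| = 2 > ℓ = 1, violating −ℓ ≤ m_ℓ ≤ ℓ.
(d) has |m_ℓ| = 2 > ℓ = 1, violating −ℓ ≤ m_ℓ ≤ ℓ.
The remaining sets (b), (c) satisfy all four rules.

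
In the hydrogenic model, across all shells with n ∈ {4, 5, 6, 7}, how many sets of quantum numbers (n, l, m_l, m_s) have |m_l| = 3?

Work shell by shell — for each n, count the (l, m_l) pairs that satisfy |m_l| = 3:
n=4 → 2; n=5 → 4; n=6 → 6; n=7 → 8.
Orbitals: 2 + 4 + 6 + 8 = 20. Including both spin states (m_s = ±1/2) gives 2 × 20 = 40 states.

40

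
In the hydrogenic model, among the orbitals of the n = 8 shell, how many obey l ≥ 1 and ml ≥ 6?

3

For n = 8, l ranges over 0 … 7.
Per l-value: l=6 → 1; l=7 → 2.
Total orbitals: 1 + 2 = 3.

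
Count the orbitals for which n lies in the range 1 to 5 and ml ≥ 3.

4

Go shell by shell, enumerating (l, ml) with ml ≥ 3:
n=4 → 1; n=5 → 3.
Total orbitals: 1 + 3 = 4.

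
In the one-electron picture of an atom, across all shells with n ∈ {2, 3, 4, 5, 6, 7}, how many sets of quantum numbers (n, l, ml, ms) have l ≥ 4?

Per-shell orbital counts meeting the constraint:
n=5 → 9; n=6 → 20; n=7 → 33.
Orbitals: 9 + 20 + 33 = 62. Including both spin states (ms = ±1/2) gives 2 × 62 = 124 states.

124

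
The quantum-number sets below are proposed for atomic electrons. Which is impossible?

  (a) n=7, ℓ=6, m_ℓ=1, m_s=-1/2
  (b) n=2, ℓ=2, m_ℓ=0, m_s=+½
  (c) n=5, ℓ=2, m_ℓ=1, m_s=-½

(b) has ℓ = 2 ≥ n = 2, violating 0 ≤ ℓ ≤ n−1.
The remaining sets (a), (c) satisfy all four rules.

(b)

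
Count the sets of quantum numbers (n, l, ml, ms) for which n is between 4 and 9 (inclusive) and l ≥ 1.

Count contributing orbitals for each principal shell:
n=4 → 15; n=5 → 24; n=6 → 35; n=7 → 48; n=8 → 63; n=9 → 80.
Orbitals: 15 + 24 + 35 + 48 + 63 + 80 = 265. Including both spin states (ms = ±1/2) gives 2 × 265 = 530 states.

530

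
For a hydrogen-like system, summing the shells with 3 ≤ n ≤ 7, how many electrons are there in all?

270

Shell n has n² orbitals: 3²=9 + 4²=16 + 5²=25 + 6²=36 + 7²=49 = 135 orbitals.
Two spin states per orbital: 2 × 135 = 270 electrons.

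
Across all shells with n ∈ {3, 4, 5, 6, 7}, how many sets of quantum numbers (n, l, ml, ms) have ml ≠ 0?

For each n in the range, tally the orbitals obeying ml ≠ 0:
n=3 → 6; n=4 → 12; n=5 → 20; n=6 → 30; n=7 → 42.
Orbitals: 6 + 12 + 20 + 30 + 42 = 110. Including both spin states (ms = ±1/2) gives 2 × 110 = 220 states.

220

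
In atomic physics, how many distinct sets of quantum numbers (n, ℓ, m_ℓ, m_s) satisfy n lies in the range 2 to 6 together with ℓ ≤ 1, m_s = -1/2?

20

Count contributing orbitals for each principal shell:
n=2 → 4; n=3 → 4; n=4 → 4; n=5 → 4; n=6 → 4.
Orbitals: 4 + 4 + 4 + 4 + 4 = 20. With m_s fixed to -1/2 there is one state per orbital, so 20 states.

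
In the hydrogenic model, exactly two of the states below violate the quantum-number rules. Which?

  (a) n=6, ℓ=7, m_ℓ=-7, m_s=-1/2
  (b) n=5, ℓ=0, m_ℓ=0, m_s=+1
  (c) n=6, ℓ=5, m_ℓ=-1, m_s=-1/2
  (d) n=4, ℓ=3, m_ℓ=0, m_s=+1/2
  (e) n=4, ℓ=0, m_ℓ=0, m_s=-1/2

(a) has ℓ = 7 ≥ n = 6, violating 0 ≤ ℓ ≤ n−1.
(b) has m_s = +1, but an electron's spin must be ±1/2.
The remaining sets (c), (d), (e) satisfy all four rules.

(a) and (b)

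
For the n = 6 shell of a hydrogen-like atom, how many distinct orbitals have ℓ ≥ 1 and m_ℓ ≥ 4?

Contributions: ℓ=4 → 1; ℓ=5 → 2.
Total orbitals: 1 + 2 = 3.

3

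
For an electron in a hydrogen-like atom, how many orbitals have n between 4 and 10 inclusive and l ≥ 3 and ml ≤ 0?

Per-shell orbital counts meeting the constraint:
n=4 → 4; n=5 → 9; n=6 → 15; n=7 → 22; n=8 → 30; n=9 → 39; n=10 → 49.
Total orbitals: 4 + 9 + 15 + 22 + 30 + 39 + 49 = 168.

168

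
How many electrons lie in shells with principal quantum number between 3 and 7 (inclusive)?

Shell n has n² orbitals: 3²=9 + 4²=16 + 5²=25 + 6²=36 + 7²=49 = 135 orbitals.
Two spin states per orbital: 2 × 135 = 270 electrons.

270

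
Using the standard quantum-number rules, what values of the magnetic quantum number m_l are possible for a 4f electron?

-3, -2, -1, 0, 1, 2, 3

The 4f subshell has l = 3, and m_l takes every integer from −l to +l. With l = 3 that gives the 7 values -3, -2, -1, 0, 1, 2, 3.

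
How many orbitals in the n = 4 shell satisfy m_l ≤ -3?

1

The n = 4 shell has l = 0 through 3; check each.
Orbitals with m_l ≤ -3, by l: l=3 → 1.
Total orbitals: 1.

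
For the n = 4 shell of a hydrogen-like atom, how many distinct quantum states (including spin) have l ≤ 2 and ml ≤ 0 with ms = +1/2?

6

Go through l = 0, …, 3 (the values permitted for n = 4).
Per l-value: l=0 → 1; l=1 → 2; l=2 → 3.
Orbitals: 1 + 2 + 3 = 6. With ms fixed to a single value there is one state per orbital, giving 6 states.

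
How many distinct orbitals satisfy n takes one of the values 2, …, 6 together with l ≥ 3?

Treat each shell separately and count matching orbitals:
n=4 → 7; n=5 → 16; n=6 → 27.
Total orbitals: 7 + 16 + 27 = 50.

50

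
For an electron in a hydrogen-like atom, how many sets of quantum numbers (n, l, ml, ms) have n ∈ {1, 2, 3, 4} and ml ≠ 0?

40

Go shell by shell, enumerating (l, ml) with ml ≠ 0:
n=2 → 2; n=3 → 6; n=4 → 12.
Orbitals: 2 + 6 + 12 = 20. Including both spin states (ms = ±1/2) gives 2 × 20 = 40 states.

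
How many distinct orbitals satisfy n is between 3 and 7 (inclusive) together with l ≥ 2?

Treat each shell separately and count matching orbitals:
n=3 → 5; n=4 → 12; n=5 → 21; n=6 → 32; n=7 → 45.
Total orbitals: 5 + 12 + 21 + 32 + 45 = 115.

115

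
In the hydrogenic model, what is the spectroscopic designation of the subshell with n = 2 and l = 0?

l = 0 corresponds to the letter 's', so the subshell is 2s.

2s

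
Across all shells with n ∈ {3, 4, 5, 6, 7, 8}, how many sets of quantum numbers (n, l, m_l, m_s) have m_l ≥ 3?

70

Work shell by shell — for each n, count the (l, m_l) pairs that satisfy m_l ≥ 3:
n=4 → 1; n=5 → 3; n=6 → 6; n=7 → 10; n=8 → 15.
Orbitals: 1 + 3 + 6 + 10 + 15 = 35. Including both spin states (m_s = ±1/2) gives 2 × 35 = 70 states.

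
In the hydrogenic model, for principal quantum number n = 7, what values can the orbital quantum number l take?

0, 1, 2, 3, 4, 5, 6

l is an integer with 0 ≤ l ≤ n−1, so for n = 7: l = 0, 1, 2, 3, 4, 5, 6.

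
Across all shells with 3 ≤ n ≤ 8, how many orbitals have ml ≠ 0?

166

Per-shell orbital counts meeting the constraint:
n=3 → 6; n=4 → 12; n=5 → 20; n=6 → 30; n=7 → 42; n=8 → 56.
Total orbitals: 6 + 12 + 20 + 30 + 42 + 56 = 166.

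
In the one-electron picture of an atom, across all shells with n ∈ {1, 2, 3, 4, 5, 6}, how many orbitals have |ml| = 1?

30

Go shell by shell, enumerating (l, ml) with |ml| = 1:
n=2 → 2; n=3 → 4; n=4 → 6; n=5 → 8; n=6 → 10.
Total orbitals: 2 + 4 + 6 + 8 + 10 = 30.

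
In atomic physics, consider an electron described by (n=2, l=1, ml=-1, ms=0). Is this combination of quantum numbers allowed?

No

The spin quantum number for an electron can only be ms = +1/2 or −1/2; ms = 0 is not one of those.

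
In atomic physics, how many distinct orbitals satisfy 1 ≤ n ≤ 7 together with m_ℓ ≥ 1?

56

Treat each shell separately and count matching orbitals:
n=2 → 1; n=3 → 3; n=4 → 6; n=5 → 10; n=6 → 15; n=7 → 21.
Total orbitals: 1 + 3 + 6 + 10 + 15 + 21 = 56.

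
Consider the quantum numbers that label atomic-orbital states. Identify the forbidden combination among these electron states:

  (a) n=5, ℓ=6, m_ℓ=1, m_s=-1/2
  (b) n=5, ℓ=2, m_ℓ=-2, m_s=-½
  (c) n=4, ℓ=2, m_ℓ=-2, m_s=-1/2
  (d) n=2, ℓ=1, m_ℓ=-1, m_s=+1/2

(a)

(a) has ℓ = 6 ≥ n = 5, violating 0 ≤ ℓ ≤ n−1.
The remaining sets (b), (c), (d) satisfy all four rules.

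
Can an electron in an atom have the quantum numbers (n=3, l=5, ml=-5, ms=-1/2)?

Not allowed

The orbital quantum number must satisfy 0 ≤ l ≤ n−1. With n = 3 the allowed l values are 0, 1, 2, so l = 5 is out of range.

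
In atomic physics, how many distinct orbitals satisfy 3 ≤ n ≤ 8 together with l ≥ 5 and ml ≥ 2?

Per-shell orbital counts meeting the constraint:
n=6 → 4; n=7 → 9; n=8 → 15.
Total orbitals: 4 + 9 + 15 = 28.

28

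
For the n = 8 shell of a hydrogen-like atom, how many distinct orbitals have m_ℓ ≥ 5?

6

For n = 8, ℓ ranges over 0 … 7.
Orbitals with m_ℓ ≥ 5, by ℓ: ℓ=5 → 1; ℓ=6 → 2; ℓ=7 → 3.
Total orbitals: 1 + 2 + 3 = 6.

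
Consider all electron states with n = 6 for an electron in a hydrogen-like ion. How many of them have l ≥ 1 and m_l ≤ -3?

The n = 6 shell has l = 0 through 5; check each.
Contributions: l=3 → 1; l=4 → 2; l=5 → 3.
Orbitals: 1 + 2 + 3 = 6. Each orbital carries two spin states, so 6 × 2 = 12 states.

12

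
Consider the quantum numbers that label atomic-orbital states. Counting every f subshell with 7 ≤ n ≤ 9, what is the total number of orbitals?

21

An f subshell (l = 3) exists for every n ≥ 4, so shells n = 7, 8, 9 each contribute one — 3 subshells.
Since each f subshell has 2·3+1 = 7 orbitals, the total is 3 × 7 = 21.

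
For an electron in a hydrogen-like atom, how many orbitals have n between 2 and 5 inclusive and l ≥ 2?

38

Go shell by shell, enumerating (l, m_l) with l ≥ 2:
n=3 → 5; n=4 → 12; n=5 → 21.
Total orbitals: 5 + 12 + 21 = 38.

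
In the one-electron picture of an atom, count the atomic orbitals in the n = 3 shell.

9

The n = 3 shell contains n² = 3² = 9 orbitals.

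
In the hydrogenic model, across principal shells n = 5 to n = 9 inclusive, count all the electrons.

Shell n has n² orbitals: 5²=25 + 6²=36 + 7²=49 + 8²=64 + 9²=81 = 255 orbitals.
Two spin states per orbital: 2 × 255 = 510 electrons.

510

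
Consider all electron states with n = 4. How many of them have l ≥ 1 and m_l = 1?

6

The n = 4 shell has l = 0 through 3; check each.
Contributions: l=1 → 1; l=2 → 1; l=3 → 1.
Orbitals: 1 + 1 + 1 = 3. Each orbital carries two spin states, so 3 × 2 = 6 states.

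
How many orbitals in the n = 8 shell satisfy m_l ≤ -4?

10

For n = 8, l ranges over 0 … 7.
Orbitals with m_l ≤ -4, by l: l=4 → 1; l=5 → 2; l=6 → 3; l=7 → 4.
Total orbitals: 1 + 2 + 3 + 4 = 10.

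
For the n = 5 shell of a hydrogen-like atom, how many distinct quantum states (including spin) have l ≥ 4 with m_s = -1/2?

Orbitals with l ≥ 4, by l: l=4 → 9.
Orbitals: 9. With m_s fixed to a single value there is one state per orbital, giving 9 states.

9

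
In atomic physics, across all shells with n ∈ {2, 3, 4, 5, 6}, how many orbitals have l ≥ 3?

50

Per-shell orbital counts meeting the constraint:
n=4 → 7; n=5 → 16; n=6 → 27.
Total orbitals: 7 + 16 + 27 = 50.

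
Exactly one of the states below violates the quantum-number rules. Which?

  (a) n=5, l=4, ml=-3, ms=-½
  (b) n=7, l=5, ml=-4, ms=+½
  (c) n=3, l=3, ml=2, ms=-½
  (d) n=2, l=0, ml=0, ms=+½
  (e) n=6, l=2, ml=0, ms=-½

(c)

(c) has l = 3 ≥ n = 3, violating 0 ≤ l ≤ n−1.
The remaining sets (a), (b), (d), (e) satisfy all four rules.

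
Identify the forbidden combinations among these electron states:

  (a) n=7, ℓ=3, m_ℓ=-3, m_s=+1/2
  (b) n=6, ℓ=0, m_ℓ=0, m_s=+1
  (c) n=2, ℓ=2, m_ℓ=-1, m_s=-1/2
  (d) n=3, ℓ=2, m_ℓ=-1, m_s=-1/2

(b) has m_s = +1, but an electron's spin must be ±1/2.
(c) has ℓ = 2 ≥ n = 2, violating 0 ≤ ℓ ≤ n−1.
The remaining sets (a), (d) satisfy all four rules.

(b) and (c)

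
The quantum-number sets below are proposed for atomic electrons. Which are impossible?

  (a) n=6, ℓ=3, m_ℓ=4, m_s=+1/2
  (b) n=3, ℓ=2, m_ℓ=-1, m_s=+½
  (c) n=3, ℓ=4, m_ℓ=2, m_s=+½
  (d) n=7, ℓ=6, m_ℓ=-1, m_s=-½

(a) has |m_ℓ| = 4 > ℓ = 3, violating −ℓ ≤ m_ℓ ≤ ℓ.
(c) has ℓ = 4 ≥ n = 3, violating 0 ≤ ℓ ≤ n−1.
The remaining sets (b), (d) satisfy all four rules.

(a) and (c)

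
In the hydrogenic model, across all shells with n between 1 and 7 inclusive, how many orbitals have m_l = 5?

For each n in the range, tally the orbitals obeying m_l = 5:
n=6 → 1; n=7 → 2.
Total orbitals: 1 + 2 = 3.

3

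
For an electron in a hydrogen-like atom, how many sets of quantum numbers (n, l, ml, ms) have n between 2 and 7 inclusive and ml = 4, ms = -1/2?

6

Treat each shell separately and count matching orbitals:
n=5 → 1; n=6 → 2; n=7 → 3.
Orbitals: 1 + 2 + 3 = 6. With ms fixed to -1/2 there is one state per orbital, so 6 states.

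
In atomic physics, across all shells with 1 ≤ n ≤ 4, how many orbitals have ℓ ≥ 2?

17

For each n in the range, tally the orbitals obeying ℓ ≥ 2:
n=3 → 5; n=4 → 12.
Total orbitals: 5 + 12 = 17.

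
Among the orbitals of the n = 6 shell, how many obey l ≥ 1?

Go through l = 0, …, 5 (the values permitted for n = 6).
Orbitals with l ≥ 1, by l: l=1 → 3; l=2 → 5; l=3 → 7; l=4 → 9; l=5 → 11.
Total orbitals: 3 + 5 + 7 + 9 + 11 = 35.

35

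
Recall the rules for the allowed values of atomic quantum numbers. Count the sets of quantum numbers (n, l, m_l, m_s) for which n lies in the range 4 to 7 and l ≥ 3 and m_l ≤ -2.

60

For each n in the range, tally the orbitals obeying l ≥ 3 and m_l ≤ -2:
n=4 → 2; n=5 → 5; n=6 → 9; n=7 → 14.
Orbitals: 2 + 5 + 9 + 14 = 30. Including both spin states (m_s = ±1/2) gives 2 × 30 = 60 states.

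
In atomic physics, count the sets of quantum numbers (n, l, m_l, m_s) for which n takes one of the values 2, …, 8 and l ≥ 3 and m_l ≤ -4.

Treat each shell separately and count matching orbitals:
n=5 → 1; n=6 → 3; n=7 → 6; n=8 → 10.
Orbitals: 1 + 3 + 6 + 10 = 20. Including both spin states (m_s = ±1/2) gives 2 × 20 = 40 states.

40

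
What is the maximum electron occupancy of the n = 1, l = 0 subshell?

A subshell with l = 0 has 2l+1 = 1 orbital, each holding 2 electrons (spin ±1/2), so 1 × 2 = 2.

2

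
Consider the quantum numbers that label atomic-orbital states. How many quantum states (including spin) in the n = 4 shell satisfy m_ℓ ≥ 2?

With n = 4 the allowed ℓ are 0, 1, …, 3.
Orbitals with m_ℓ ≥ 2, by ℓ: ℓ=2 → 1; ℓ=3 → 2.
Orbitals: 1 + 2 = 3. Each orbital carries two spin states, so 3 × 2 = 6 states.

6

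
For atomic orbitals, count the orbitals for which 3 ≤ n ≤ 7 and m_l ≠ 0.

110

Count contributing orbitals for each principal shell:
n=3 → 6; n=4 → 12; n=5 → 20; n=6 → 30; n=7 → 42.
Total orbitals: 6 + 12 + 20 + 30 + 42 = 110.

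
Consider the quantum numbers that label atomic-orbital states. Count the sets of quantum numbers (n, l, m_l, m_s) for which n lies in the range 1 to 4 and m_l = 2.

6

Treat each shell separately and count matching orbitals:
n=3 → 1; n=4 → 2.
Orbitals: 1 + 2 = 3. Including both spin states (m_s = ±1/2) gives 2 × 3 = 6 states.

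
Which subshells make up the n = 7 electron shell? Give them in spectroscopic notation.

7s, 7p, 7d, 7f, 7g, 7h, 7i

For n = 7, l runs from 0 to 6. In spectroscopic notation l = 0,1,2,… ↔ s,p,d,f,g,h,i, so the subshells are 7s, 7p, 7d, 7f, 7g, 7h, 7i.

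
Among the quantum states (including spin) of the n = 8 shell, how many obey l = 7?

With n = 8 the allowed l are 0, 1, …, 7.
Contributions: l=7 → 15.
Orbitals: 15. Each orbital carries two spin states, so 15 × 2 = 30 states.

30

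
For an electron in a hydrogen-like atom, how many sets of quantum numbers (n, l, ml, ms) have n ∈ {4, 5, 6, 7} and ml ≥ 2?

68

Treat each shell separately and count matching orbitals:
n=4 → 3; n=5 → 6; n=6 → 10; n=7 → 15.
Orbitals: 3 + 6 + 10 + 15 = 34. Including both spin states (ms = ±1/2) gives 2 × 34 = 68 states.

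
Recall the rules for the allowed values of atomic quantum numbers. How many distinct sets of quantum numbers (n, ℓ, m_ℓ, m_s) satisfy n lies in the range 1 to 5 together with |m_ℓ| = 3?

Count contributing orbitals for each principal shell:
n=4 → 2; n=5 → 4.
Orbitals: 2 + 4 = 6. Including both spin states (m_s = ±1/2) gives 2 × 6 = 12 states.

12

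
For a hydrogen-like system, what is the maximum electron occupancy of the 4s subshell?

2

A subshell with l = 0 has 2l+1 = 1 orbital, each holding 2 electrons (spin ±1/2), so 1 × 2 = 2.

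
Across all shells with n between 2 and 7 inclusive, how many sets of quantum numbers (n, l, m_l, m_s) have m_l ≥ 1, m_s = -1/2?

56

Count contributing orbitals for each principal shell:
n=2 → 1; n=3 → 3; n=4 → 6; n=5 → 10; n=6 → 15; n=7 → 21.
Orbitals: 1 + 3 + 6 + 10 + 15 + 21 = 56. With m_s fixed to -1/2 there is one state per orbital, so 56 states.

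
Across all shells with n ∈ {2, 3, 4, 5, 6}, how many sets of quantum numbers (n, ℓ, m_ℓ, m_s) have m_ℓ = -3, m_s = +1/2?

6

Work shell by shell — for each n, count the (ℓ, m_ℓ) pairs that satisfy m_ℓ = -3:
n=4 → 1; n=5 → 2; n=6 → 3.
Orbitals: 1 + 2 + 3 = 6. With m_s fixed to +1/2 there is one state per orbital, so 6 states.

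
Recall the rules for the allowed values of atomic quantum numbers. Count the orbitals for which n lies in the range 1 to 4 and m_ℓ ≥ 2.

Work shell by shell — for each n, count the (ℓ, m_ℓ) pairs that satisfy m_ℓ ≥ 2:
n=3 → 1; n=4 → 3.
Total orbitals: 1 + 3 = 4.

4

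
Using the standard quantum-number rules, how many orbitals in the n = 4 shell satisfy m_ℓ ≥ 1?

6

For n = 4, ℓ ranges over 0 … 3.
The (ℓ, m_ℓ) pairs meeting m_ℓ ≥ 1 give: ℓ=1 → 1; ℓ=2 → 2; ℓ=3 → 3.
Total orbitals: 1 + 2 + 3 = 6.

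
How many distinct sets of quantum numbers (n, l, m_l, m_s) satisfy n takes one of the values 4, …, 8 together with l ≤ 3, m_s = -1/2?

For each n in the range, tally the orbitals obeying l ≤ 3:
n=4 → 16; n=5 → 16; n=6 → 16; n=7 → 16; n=8 → 16.
Orbitals: 16 + 16 + 16 + 16 + 16 = 80. With m_s fixed to -1/2 there is one state per orbital, so 80 states.

80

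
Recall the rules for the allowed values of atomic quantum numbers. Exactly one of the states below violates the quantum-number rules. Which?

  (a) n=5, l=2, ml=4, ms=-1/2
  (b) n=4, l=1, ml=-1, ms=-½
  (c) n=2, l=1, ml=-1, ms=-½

(a)

(a) has |ml| = 4 > l = 2, violating −l ≤ ml ≤ l.
The remaining sets (b), (c) satisfy all four rules.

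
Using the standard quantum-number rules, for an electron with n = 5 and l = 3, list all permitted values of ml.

ml takes every integer from −l to +l. With l = 3 that gives the 7 values -3, -2, -1, 0, 1, 2, 3.

-3, -2, -1, 0, 1, 2, 3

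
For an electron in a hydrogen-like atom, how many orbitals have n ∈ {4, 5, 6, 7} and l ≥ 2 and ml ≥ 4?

Work shell by shell — for each n, count the (l, ml) pairs that satisfy l ≥ 2 and ml ≥ 4:
n=5 → 1; n=6 → 3; n=7 → 6.
Total orbitals: 1 + 3 + 6 = 10.

10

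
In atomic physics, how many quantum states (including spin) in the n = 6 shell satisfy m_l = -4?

The n = 6 shell has l = 0 through 5; check each.
Contributions: l=4 → 1; l=5 → 1.
Orbitals: 1 + 1 = 2. Each orbital carries two spin states, so 2 × 2 = 4 states.

4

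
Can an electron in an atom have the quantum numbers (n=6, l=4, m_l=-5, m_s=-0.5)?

The magnetic quantum number must satisfy −l ≤ m_l ≤ l. With l = 4, m_l can only be -4, -3, -2, -1, 0, 1, 2, 3, 4, so m_l = -5 is forbidden.

No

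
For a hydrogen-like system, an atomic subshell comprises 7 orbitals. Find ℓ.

ℓ = 3 (f)

2ℓ+1 = 7 gives ℓ = 3.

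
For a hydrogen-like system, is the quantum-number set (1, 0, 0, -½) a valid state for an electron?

Valid

n = 1 is a positive integer. ℓ = 0 satisfies 0 ≤ ℓ ≤ n−1 = 0. m_ℓ = 0 lies in the range −ℓ … +ℓ (here 0). m_s = -1/2 is one of ±1/2.
All four constraints are satisfied.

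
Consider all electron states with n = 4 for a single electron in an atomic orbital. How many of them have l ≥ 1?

30

With n = 4 the allowed l are 0, 1, …, 3.
The (l, ml) pairs meeting l ≥ 1 give: l=1 → 3; l=2 → 5; l=3 → 7.
Orbitals: 3 + 5 + 7 = 15. Each orbital carries two spin states, so 15 × 2 = 30 states.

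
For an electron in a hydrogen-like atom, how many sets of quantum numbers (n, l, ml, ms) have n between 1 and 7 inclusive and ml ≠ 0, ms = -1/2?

112

For each n in the range, tally the orbitals obeying ml ≠ 0:
n=2 → 2; n=3 → 6; n=4 → 12; n=5 → 20; n=6 → 30; n=7 → 42.
Orbitals: 2 + 6 + 12 + 20 + 30 + 42 = 112. With ms fixed to -1/2 there is one state per orbital, so 112 states.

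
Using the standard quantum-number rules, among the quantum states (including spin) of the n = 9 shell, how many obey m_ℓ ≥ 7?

6

Per ℓ-value: ℓ=7 → 1; ℓ=8 → 2.
Orbitals: 1 + 2 = 3. Each orbital carries two spin states, so 3 × 2 = 6 states.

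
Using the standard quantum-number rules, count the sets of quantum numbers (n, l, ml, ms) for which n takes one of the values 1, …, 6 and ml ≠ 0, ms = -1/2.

70

Go shell by shell, enumerating (l, ml) with ml ≠ 0:
n=2 → 2; n=3 → 6; n=4 → 12; n=5 → 20; n=6 → 30.
Orbitals: 2 + 6 + 12 + 20 + 30 = 70. With ms fixed to -1/2 there is one state per orbital, so 70 states.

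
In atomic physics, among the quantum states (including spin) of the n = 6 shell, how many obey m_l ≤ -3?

12

The (l, m_l) pairs meeting m_l ≤ -3 give: l=3 → 1; l=4 → 2; l=5 → 3.
Orbitals: 1 + 2 + 3 = 6. Each orbital carries two spin states, so 6 × 2 = 12 states.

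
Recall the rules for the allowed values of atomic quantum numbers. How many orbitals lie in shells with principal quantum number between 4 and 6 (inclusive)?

77

Shell n has n² orbitals: 4²=16 + 5²=25 + 6²=36 = 77 orbitals.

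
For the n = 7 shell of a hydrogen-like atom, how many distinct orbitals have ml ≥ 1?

21

Orbitals with ml ≥ 1, by l: l=1 → 1; l=2 → 2; l=3 → 3; l=4 → 4; l=5 → 5; l=6 → 6.
Total orbitals: 1 + 2 + 3 + 4 + 5 + 6 = 21.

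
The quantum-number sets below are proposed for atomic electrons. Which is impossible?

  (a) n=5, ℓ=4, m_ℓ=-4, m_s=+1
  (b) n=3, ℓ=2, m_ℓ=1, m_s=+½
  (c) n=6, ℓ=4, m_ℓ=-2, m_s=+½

(a) has m_s = +1, but an electron's spin must be ±1/2.
The remaining sets (b), (c) satisfy all four rules.

(a)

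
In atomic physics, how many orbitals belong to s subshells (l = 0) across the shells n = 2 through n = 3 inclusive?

2

An s subshell (l = 0) exists for every n ≥ 1, so shells n = 2, 3 each contribute one — 2 subshells.
Since each s subshell has 2·0+1 = 1 orbital, the total is 2 × 1 = 2.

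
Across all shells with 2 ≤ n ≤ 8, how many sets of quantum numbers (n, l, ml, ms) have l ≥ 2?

350

Per-shell orbital counts meeting the constraint:
n=3 → 5; n=4 → 12; n=5 → 21; n=6 → 32; n=7 → 45; n=8 → 60.
Orbitals: 5 + 12 + 21 + 32 + 45 + 60 = 175. Including both spin states (ms = ±1/2) gives 2 × 175 = 350 states.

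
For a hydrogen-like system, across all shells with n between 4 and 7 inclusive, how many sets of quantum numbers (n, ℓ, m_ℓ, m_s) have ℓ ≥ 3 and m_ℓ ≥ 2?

Per-shell orbital counts meeting the constraint:
n=4 → 2; n=5 → 5; n=6 → 9; n=7 → 14.
Orbitals: 2 + 5 + 9 + 14 = 30. Including both spin states (m_s = ±1/2) gives 2 × 30 = 60 states.

60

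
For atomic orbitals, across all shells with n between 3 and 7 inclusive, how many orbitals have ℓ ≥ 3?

90

Treat each shell separately and count matching orbitals:
n=4 → 7; n=5 → 16; n=6 → 27; n=7 → 40.
Total orbitals: 7 + 16 + 27 + 40 = 90.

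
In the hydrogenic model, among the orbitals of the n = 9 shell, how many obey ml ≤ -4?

For n = 9, l ranges over 0 … 8.
Per l-value: l=4 → 1; l=5 → 2; l=6 → 3; l=7 → 4; l=8 → 5.
Total orbitals: 1 + 2 + 3 + 4 + 5 = 15.

15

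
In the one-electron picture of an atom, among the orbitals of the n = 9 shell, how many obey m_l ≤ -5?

10

Per l-value: l=5 → 1; l=6 → 2; l=7 → 3; l=8 → 4.
Total orbitals: 1 + 2 + 3 + 4 = 10.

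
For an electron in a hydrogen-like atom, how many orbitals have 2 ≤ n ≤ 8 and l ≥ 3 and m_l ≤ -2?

50

For each n in the range, tally the orbitals obeying l ≥ 3 and m_l ≤ -2:
n=4 → 2; n=5 → 5; n=6 → 9; n=7 → 14; n=8 → 20.
Total orbitals: 2 + 5 + 9 + 14 + 20 = 50.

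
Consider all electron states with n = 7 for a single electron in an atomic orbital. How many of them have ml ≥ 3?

20

The n = 7 shell has l = 0 through 6; check each.
The (l, ml) pairs meeting ml ≥ 3 give: l=3 → 1; l=4 → 2; l=5 → 3; l=6 → 4.
Orbitals: 1 + 2 + 3 + 4 = 10. Each orbital carries two spin states, so 10 × 2 = 20 states.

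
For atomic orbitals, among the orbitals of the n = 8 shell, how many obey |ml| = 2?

The n = 8 shell has l = 0 through 7; check each.
Per l-value: l=2 → 2; l=3 → 2; l=4 → 2; l=5 → 2; l=6 → 2; l=7 → 2.
Total orbitals: 2 + 2 + 2 + 2 + 2 + 2 = 12.

12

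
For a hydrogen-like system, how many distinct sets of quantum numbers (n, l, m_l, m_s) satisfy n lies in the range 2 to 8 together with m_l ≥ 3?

70

Per-shell orbital counts meeting the constraint:
n=4 → 1; n=5 → 3; n=6 → 6; n=7 → 10; n=8 → 15.
Orbitals: 1 + 3 + 6 + 10 + 15 = 35. Including both spin states (m_s = ±1/2) gives 2 × 35 = 70 states.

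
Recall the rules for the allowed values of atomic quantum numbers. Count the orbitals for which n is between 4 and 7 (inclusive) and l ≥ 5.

For each n in the range, tally the orbitals obeying l ≥ 5:
n=6 → 11; n=7 → 24.
Total orbitals: 11 + 24 = 35.

35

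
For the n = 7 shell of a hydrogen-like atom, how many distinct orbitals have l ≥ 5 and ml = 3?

2

For n = 7, l ranges over 0 … 6.
Contributions: l=5 → 1; l=6 → 1.
Total orbitals: 1 + 1 = 2.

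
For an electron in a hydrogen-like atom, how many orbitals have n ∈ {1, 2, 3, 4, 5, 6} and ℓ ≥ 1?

85

Treat each shell separately and count matching orbitals:
n=2 → 3; n=3 → 8; n=4 → 15; n=5 → 24; n=6 → 35.
Total orbitals: 3 + 8 + 15 + 24 + 35 = 85.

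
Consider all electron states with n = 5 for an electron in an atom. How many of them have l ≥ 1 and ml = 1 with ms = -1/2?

With n = 5 the allowed l are 0, 1, …, 4.
The (l, ml) pairs meeting l ≥ 1 and ml = 1 give: l=1 → 1; l=2 → 1; l=3 → 1; l=4 → 1.
Orbitals: 1 + 1 + 1 + 1 = 4. With ms fixed to a single value there is one state per orbital, giving 4 states.

4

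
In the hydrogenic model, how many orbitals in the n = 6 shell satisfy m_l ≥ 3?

6

Orbitals with m_l ≥ 3, by l: l=3 → 1; l=4 → 2; l=5 → 3.
Total orbitals: 1 + 2 + 3 = 6.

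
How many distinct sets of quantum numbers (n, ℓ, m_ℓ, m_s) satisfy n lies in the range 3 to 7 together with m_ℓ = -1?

40

Work shell by shell — for each n, count the (ℓ, m_ℓ) pairs that satisfy m_ℓ = -1:
n=3 → 2; n=4 → 3; n=5 → 4; n=6 → 5; n=7 → 6.
Orbitals: 2 + 3 + 4 + 5 + 6 = 20. Including both spin states (m_s = ±1/2) gives 2 × 20 = 40 states.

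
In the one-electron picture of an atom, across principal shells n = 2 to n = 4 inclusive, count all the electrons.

58

Shell n has n² orbitals: 2²=4 + 3²=9 + 4²=16 = 29 orbitals.
Two spin states per orbital: 2 × 29 = 58 electrons.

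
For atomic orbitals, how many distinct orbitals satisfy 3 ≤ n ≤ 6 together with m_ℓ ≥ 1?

For each n in the range, tally the orbitals obeying m_ℓ ≥ 1:
n=3 → 3; n=4 → 6; n=5 → 10; n=6 → 15.
Total orbitals: 3 + 6 + 10 + 15 = 34.

34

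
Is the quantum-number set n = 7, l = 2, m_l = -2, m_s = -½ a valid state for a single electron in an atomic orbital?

Yes

n = 7 is a positive integer. l = 2 satisfies 0 ≤ l ≤ n−1 = 6. m_l = -2 lies in the range −l … +l (here −2 … 2). m_s = -1/2 is one of ±1/2.
All four constraints are satisfied.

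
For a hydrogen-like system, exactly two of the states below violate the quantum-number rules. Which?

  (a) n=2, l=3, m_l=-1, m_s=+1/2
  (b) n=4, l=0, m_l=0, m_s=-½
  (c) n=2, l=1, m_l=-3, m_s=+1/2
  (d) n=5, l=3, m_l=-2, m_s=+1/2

(a) and (c)

(a) has l = 3 ≥ n = 2, violating 0 ≤ l ≤ n−1.
(c) has |m_l| = 3 > l = 1, violating −l ≤ m_l ≤ l.
The remaining sets (b), (d) satisfy all four rules.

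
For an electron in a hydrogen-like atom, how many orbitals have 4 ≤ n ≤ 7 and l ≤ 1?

Treat each shell separately and count matching orbitals:
n=4 → 4; n=5 → 4; n=6 → 4; n=7 → 4.
Total orbitals: 4 + 4 + 4 + 4 = 16.

16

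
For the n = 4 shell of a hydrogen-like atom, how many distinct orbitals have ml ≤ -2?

Contributions: l=2 → 1; l=3 → 2.
Total orbitals: 1 + 2 = 3.

3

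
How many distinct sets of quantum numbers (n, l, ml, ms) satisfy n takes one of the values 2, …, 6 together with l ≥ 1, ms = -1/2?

Work shell by shell — for each n, count the (l, ml) pairs that satisfy l ≥ 1:
n=2 → 3; n=3 → 8; n=4 → 15; n=5 → 24; n=6 → 35.
Orbitals: 3 + 8 + 15 + 24 + 35 = 85. With ms fixed to -1/2 there is one state per orbital, so 85 states.

85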